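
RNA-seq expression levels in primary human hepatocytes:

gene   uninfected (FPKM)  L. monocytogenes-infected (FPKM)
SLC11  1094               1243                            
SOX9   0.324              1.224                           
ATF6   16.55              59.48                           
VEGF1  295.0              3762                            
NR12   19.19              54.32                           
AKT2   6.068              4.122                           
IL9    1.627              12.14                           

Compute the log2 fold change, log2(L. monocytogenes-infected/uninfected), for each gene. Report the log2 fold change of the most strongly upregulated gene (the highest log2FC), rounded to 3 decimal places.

3.673

log2(1243/1094) = 0.184  (SLC11)
log2(1.224/0.324) = 1.918  (SOX9)
log2(59.48/16.55) = 1.846  (ATF6)
log2(3762/295.0) = 3.673  (VEGF1)
log2(54.32/19.19) = 1.501  (NR12)
log2(4.122/6.068) = -0.558  (AKT2)
log2(12.14/1.627) = 2.899  (IL9)
VEGF1 is most strongly upregulated.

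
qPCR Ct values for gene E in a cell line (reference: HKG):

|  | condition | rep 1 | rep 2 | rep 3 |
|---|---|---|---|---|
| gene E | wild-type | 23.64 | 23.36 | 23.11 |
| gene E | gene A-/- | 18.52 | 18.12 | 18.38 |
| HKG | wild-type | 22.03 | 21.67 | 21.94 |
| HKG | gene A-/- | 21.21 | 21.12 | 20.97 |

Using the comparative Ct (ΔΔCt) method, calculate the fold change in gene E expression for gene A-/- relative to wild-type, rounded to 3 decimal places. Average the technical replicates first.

Mean Ct: gene E wild-type 23.370; gene E gene A-/- 18.340; HKG wild-type 21.880; HKG gene A-/- 21.100
ΔCt(wild-type) = 23.370 − 21.880 = 1.490
ΔCt(gene A-/-) = 18.340 − 21.100 = -2.760
ΔΔCt = -2.760 − 1.490 = -4.250
Fold change = 2^(−(-4.250)) = 2^4.250 = 19.0273

19.027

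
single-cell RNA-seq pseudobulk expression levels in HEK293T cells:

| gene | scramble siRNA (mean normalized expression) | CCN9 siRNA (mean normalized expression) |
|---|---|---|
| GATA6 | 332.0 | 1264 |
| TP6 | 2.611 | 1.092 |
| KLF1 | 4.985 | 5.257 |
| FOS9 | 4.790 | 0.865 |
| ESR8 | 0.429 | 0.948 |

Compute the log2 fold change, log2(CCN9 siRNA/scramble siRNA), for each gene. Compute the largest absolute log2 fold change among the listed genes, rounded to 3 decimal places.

2.469

log2(1264/332.0) = 1.929  (GATA6)
log2(1.092/2.611) = -1.258  (TP6)
log2(5.257/4.985) = 0.077  (KLF1)
log2(0.865/4.790) = -2.469  (FOS9)
log2(0.948/0.429) = 1.144  (ESR8)
The largest magnitude belongs to FOS9.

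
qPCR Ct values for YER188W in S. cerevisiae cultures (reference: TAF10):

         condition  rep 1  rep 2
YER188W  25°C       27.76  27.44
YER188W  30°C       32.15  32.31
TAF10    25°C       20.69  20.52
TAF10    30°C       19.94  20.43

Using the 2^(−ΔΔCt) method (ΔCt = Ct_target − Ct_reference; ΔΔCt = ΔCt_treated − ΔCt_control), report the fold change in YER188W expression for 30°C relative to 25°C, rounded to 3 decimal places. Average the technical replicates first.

0.030

Mean Ct: YER188W 25°C 27.600; YER188W 30°C 32.230; TAF10 25°C 20.605; TAF10 30°C 20.185
ΔCt(25°C) = 27.600 − 20.605 = 6.995
ΔCt(30°C) = 32.230 − 20.185 = 12.045
ΔΔCt = 12.045 − 6.995 = 5.050
Fold change = 2^(−5.050) = 0.0302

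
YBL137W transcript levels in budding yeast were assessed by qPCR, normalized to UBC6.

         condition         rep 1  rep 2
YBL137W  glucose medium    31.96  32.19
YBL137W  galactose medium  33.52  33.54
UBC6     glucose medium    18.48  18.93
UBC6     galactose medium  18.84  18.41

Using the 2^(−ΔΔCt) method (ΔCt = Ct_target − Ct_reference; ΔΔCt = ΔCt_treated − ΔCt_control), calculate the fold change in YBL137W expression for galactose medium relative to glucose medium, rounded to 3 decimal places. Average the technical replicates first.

Mean Ct: YBL137W glucose medium 32.075; YBL137W galactose medium 33.530; UBC6 glucose medium 18.705; UBC6 galactose medium 18.625
ΔCt(glucose medium) = 32.075 − 18.705 = 13.370
ΔCt(galactose medium) = 33.530 − 18.625 = 14.905
ΔΔCt = 14.905 − 13.370 = 1.535
Fold change = 2^(−1.535) = 0.3451

0.345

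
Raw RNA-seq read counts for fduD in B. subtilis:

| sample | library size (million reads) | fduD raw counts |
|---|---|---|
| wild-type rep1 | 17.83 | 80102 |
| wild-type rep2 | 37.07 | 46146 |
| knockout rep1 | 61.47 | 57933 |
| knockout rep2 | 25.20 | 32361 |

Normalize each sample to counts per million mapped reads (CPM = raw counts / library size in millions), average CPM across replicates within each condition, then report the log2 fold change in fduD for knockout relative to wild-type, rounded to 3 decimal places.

-1.366

CPM(wild-type rep1) = 80102 / 17.83 = 4492.5407
CPM(wild-type rep2) = 46146 / 37.07 = 1244.8341
CPM(knockout rep1) = 57933 / 61.47 = 942.4597
CPM(knockout rep2) = 32361 / 25.20 = 1284.1667
mean CPM(wild-type) = 2868.6874; mean CPM(knockout) = 1113.3132
Fold change = 1113.3132 / 2868.6874 = 0.38809
log2(0.38809) = -1.3655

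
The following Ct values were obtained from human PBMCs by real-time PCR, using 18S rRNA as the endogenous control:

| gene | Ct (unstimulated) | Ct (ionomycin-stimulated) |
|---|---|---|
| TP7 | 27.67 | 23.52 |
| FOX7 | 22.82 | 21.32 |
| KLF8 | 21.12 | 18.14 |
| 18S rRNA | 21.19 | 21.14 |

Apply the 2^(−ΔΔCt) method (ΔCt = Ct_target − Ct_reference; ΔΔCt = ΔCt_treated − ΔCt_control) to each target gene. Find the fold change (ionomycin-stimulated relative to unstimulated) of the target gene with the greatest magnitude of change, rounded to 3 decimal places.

TP7: ΔΔCt = (23.52−21.14) − (27.67−21.19) = 2.38 − 6.48 = -4.10; fold change = 2^4.10 = 17.148
FOX7: ΔΔCt = (21.32−21.14) − (22.82−21.19) = 0.18 − 1.63 = -1.45; fold change = 2^1.45 = 2.732
KLF8: ΔΔCt = (18.14−21.14) − (21.12−21.19) = -3.00 − (-0.07) = -2.93; fold change = 2^2.93 = 7.621
TP7 has the largest |ΔΔCt| = 4.10.

17.148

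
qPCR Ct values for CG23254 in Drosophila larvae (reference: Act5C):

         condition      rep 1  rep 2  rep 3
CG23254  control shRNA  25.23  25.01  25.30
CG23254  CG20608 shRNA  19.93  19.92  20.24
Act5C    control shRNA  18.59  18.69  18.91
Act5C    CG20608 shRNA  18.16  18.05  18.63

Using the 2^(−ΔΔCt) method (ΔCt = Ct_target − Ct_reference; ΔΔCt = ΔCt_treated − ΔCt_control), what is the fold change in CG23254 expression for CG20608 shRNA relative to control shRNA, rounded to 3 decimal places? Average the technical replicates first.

Mean Ct: CG23254 control shRNA 25.180; CG23254 CG20608 shRNA 20.030; Act5C control shRNA 18.730; Act5C CG20608 shRNA 18.280
ΔCt(control shRNA) = 25.180 − 18.730 = 6.450
ΔCt(CG20608 shRNA) = 20.030 − 18.280 = 1.750
ΔΔCt = 1.750 − 6.450 = -4.700
Fold change = 2^(−(-4.700)) = 2^4.700 = 25.9921

25.992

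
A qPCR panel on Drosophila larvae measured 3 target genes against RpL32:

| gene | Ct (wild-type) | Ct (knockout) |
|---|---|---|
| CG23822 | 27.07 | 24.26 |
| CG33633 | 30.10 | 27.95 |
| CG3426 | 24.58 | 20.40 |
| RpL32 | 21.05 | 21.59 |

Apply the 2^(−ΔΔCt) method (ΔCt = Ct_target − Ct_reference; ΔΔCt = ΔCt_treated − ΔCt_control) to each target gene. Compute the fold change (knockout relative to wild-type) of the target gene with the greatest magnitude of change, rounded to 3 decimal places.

26.355

CG23822: ΔΔCt = (24.26−21.59) − (27.07−21.05) = 2.67 − 6.02 = -3.35; fold change = 2^3.35 = 10.196
CG33633: ΔΔCt = (27.95−21.59) − (30.10−21.05) = 6.36 − 9.05 = -2.69; fold change = 2^2.69 = 6.453
CG3426: ΔΔCt = (20.40−21.59) − (24.58−21.05) = -1.19 − 3.53 = -4.72; fold change = 2^4.72 = 26.355
CG3426 has the largest |ΔΔCt| = 4.72.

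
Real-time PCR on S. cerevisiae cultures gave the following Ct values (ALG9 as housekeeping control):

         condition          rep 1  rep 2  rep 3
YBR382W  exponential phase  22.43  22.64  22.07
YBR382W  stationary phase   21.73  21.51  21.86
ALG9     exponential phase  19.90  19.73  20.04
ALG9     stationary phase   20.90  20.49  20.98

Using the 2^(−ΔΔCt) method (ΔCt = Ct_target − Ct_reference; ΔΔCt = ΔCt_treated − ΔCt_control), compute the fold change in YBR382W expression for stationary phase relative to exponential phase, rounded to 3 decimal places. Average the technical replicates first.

Mean Ct: YBR382W exponential phase 22.380; YBR382W stationary phase 21.700; ALG9 exponential phase 19.890; ALG9 stationary phase 20.790
ΔCt(exponential phase) = 22.380 − 19.890 = 2.490
ΔCt(stationary phase) = 21.700 − 20.790 = 0.910
ΔΔCt = 0.910 − 2.490 = -1.580
Fold change = 2^(−(-1.580)) = 2^1.580 = 2.9897

2.990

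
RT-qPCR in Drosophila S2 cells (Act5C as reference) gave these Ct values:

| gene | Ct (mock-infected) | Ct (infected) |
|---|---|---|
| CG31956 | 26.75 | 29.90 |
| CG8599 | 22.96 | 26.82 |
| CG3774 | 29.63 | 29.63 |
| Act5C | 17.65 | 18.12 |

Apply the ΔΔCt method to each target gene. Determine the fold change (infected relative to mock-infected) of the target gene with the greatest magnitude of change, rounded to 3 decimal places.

CG31956: ΔΔCt = (29.90−18.12) − (26.75−17.65) = 11.78 − 9.10 = 2.68; fold change = 2^-2.68 = 0.156
CG8599: ΔΔCt = (26.82−18.12) − (22.96−17.65) = 8.70 − 5.31 = 3.39; fold change = 2^-3.39 = 0.095
CG3774: ΔΔCt = (29.63−18.12) − (29.63−17.65) = 11.51 − 11.98 = -0.47; fold change = 2^0.47 = 1.385
CG8599 has the largest |ΔΔCt| = 3.39.

0.095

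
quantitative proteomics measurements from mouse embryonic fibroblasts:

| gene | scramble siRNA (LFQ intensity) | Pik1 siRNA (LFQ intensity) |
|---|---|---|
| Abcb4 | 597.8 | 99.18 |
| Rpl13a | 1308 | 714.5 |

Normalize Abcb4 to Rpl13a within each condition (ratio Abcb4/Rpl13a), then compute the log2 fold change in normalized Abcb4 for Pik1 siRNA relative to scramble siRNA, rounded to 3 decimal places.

-1.719

Abcb4/Rpl13a (scramble siRNA) = 597.8 / 1308 = 0.45703
Abcb4/Rpl13a (Pik1 siRNA) = 99.18 / 714.5 = 0.13881
Fold change = 0.13881 / 0.45703 = 0.3037
log2(0.3037) = -1.7192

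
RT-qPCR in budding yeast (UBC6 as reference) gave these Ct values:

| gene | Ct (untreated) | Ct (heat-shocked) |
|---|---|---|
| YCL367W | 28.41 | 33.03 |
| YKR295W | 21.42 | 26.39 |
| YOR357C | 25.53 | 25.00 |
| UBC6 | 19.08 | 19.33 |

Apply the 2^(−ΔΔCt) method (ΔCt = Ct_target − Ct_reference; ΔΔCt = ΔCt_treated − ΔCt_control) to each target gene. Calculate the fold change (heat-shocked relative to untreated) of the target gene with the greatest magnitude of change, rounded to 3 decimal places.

0.038

YCL367W: ΔΔCt = (33.03−19.33) − (28.41−19.08) = 13.70 − 9.33 = 4.37; fold change = 2^-4.37 = 0.048
YKR295W: ΔΔCt = (26.39−19.33) − (21.42−19.08) = 7.06 − 2.34 = 4.72; fold change = 2^-4.72 = 0.038
YOR357C: ΔΔCt = (25.00−19.33) − (25.53−19.08) = 5.67 − 6.45 = -0.78; fold change = 2^0.78 = 1.717
YKR295W has the largest |ΔΔCt| = 4.72.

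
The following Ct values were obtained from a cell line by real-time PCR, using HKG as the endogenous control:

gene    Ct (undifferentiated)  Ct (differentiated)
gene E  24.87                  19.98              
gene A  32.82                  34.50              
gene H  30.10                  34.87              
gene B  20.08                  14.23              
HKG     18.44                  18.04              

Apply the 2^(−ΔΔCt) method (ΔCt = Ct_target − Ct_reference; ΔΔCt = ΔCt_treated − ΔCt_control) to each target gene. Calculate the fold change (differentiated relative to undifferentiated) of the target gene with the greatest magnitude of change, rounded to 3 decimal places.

43.713

gene E: ΔΔCt = (19.98−18.04) − (24.87−18.44) = 1.94 − 6.43 = -4.49; fold change = 2^4.49 = 22.471
gene A: ΔΔCt = (34.50−18.04) − (32.82−18.44) = 16.46 − 14.38 = 2.08; fold change = 2^-2.08 = 0.237
gene H: ΔΔCt = (34.87−18.04) − (30.10−18.44) = 16.83 − 11.66 = 5.17; fold change = 2^-5.17 = 0.028
gene B: ΔΔCt = (14.23−18.04) − (20.08−18.44) = -3.81 − 1.64 = -5.45; fold change = 2^5.45 = 43.713
gene B has the largest |ΔΔCt| = 5.45.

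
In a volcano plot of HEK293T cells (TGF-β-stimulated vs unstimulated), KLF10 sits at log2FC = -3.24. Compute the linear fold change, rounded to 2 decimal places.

0.11

Fold change = 2^(-3.24) = 0.106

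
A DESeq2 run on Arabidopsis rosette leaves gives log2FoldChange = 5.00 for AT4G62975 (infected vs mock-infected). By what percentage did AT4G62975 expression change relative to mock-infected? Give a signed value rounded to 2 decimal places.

Fold change = 2^(5.00) = 32.0000
Percent change = (FC − 1) × 100% = (32.0000 − 1) × 100 = 3100.00%

3100.00%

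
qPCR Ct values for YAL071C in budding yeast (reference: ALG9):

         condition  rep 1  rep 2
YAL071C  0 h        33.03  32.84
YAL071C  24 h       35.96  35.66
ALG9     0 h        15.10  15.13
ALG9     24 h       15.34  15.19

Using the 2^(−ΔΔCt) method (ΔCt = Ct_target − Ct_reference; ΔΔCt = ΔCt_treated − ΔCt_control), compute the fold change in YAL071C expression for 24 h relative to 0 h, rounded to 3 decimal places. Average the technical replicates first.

0.151

Mean Ct: YAL071C 0 h 32.935; YAL071C 24 h 35.810; ALG9 0 h 15.115; ALG9 24 h 15.265
ΔCt(0 h) = 32.935 − 15.115 = 17.820
ΔCt(24 h) = 35.810 − 15.265 = 20.545
ΔΔCt = 20.545 − 17.820 = 2.725
Fold change = 2^(−2.725) = 0.1512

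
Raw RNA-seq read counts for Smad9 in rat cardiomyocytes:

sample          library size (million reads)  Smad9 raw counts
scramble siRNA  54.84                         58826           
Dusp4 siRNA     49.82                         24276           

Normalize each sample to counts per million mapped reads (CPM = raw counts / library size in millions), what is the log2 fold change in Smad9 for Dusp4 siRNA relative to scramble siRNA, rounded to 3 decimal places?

-1.138

CPM(scramble siRNA) = 58826 / 54.84 = 1072.6842
CPM(Dusp4 siRNA) = 24276 / 49.82 = 487.2742
Fold change = 487.2742 / 1072.6842 = 0.45426
log2(0.45426) = -1.1384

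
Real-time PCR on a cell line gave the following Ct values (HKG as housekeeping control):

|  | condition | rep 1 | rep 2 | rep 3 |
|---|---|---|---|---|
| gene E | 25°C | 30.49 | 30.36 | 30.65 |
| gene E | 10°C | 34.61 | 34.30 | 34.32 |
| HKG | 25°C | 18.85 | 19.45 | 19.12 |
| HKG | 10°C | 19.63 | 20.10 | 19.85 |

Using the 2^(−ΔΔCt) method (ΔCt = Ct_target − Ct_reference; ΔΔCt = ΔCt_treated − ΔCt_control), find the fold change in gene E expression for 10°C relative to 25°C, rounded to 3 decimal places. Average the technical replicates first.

0.110

Mean Ct: gene E 25°C 30.500; gene E 10°C 34.410; HKG 25°C 19.140; HKG 10°C 19.860
ΔCt(25°C) = 30.500 − 19.140 = 11.360
ΔCt(10°C) = 34.410 − 19.860 = 14.550
ΔΔCt = 14.550 − 11.360 = 3.190
Fold change = 2^(−3.190) = 0.1096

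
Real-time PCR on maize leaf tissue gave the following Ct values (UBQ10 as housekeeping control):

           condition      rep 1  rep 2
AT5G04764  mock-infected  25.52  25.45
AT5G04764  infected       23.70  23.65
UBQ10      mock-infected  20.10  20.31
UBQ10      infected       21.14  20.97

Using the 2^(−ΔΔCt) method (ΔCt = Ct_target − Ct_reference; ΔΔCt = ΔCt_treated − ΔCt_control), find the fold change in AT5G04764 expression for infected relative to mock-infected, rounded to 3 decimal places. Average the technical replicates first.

Mean Ct: AT5G04764 mock-infected 25.485; AT5G04764 infected 23.675; UBQ10 mock-infected 20.205; UBQ10 infected 21.055
ΔCt(mock-infected) = 25.485 − 20.205 = 5.280
ΔCt(infected) = 23.675 − 21.055 = 2.620
ΔΔCt = 2.620 − 5.280 = -2.660
Fold change = 2^(−(-2.660)) = 2^2.660 = 6.3203

6.320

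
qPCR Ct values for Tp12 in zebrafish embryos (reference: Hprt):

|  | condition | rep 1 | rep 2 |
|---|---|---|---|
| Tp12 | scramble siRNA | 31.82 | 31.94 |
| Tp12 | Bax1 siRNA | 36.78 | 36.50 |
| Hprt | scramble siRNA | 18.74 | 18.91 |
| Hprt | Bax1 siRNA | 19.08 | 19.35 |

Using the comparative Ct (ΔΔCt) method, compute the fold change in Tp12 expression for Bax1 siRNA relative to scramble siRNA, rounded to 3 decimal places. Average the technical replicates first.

0.048

Mean Ct: Tp12 scramble siRNA 31.880; Tp12 Bax1 siRNA 36.640; Hprt scramble siRNA 18.825; Hprt Bax1 siRNA 19.215
ΔCt(scramble siRNA) = 31.880 − 18.825 = 13.055
ΔCt(Bax1 siRNA) = 36.640 − 19.215 = 17.425
ΔΔCt = 17.425 − 13.055 = 4.370
Fold change = 2^(−4.370) = 0.0484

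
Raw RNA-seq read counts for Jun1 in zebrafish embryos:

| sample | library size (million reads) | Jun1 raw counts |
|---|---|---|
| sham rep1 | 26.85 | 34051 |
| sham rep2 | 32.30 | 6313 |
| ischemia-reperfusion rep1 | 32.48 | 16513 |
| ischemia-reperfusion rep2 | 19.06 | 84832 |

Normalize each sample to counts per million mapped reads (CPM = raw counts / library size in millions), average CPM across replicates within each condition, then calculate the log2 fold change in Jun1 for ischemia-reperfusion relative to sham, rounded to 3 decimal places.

1.761

CPM(sham rep1) = 34051 / 26.85 = 1268.1937
CPM(sham rep2) = 6313 / 32.30 = 195.4489
CPM(ischemia-reperfusion rep1) = 16513 / 32.48 = 508.4052
CPM(ischemia-reperfusion rep2) = 84832 / 19.06 = 4450.7870
mean CPM(sham) = 731.8213; mean CPM(ischemia-reperfusion) = 2479.5961
Fold change = 2479.5961 / 731.8213 = 3.38825
log2(3.38825) = 1.7605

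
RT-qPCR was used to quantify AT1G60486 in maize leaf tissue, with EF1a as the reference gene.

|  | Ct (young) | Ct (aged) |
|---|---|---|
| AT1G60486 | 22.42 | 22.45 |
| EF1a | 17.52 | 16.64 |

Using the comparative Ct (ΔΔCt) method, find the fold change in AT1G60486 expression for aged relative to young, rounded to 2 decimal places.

ΔCt(young) = 22.420 − 17.520 = 4.900
ΔCt(aged) = 22.450 − 16.640 = 5.810
ΔΔCt = 5.810 − 4.900 = 0.910
Fold change = 2^(−0.910) = 0.532

0.53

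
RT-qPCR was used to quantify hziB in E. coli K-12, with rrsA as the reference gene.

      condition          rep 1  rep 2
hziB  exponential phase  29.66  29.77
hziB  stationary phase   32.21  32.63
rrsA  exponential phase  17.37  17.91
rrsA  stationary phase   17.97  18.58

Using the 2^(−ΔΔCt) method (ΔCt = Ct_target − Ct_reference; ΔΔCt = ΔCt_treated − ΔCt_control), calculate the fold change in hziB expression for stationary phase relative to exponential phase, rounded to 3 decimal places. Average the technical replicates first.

0.238

Mean Ct: hziB exponential phase 29.715; hziB stationary phase 32.420; rrsA exponential phase 17.640; rrsA stationary phase 18.275
ΔCt(exponential phase) = 29.715 − 17.640 = 12.075
ΔCt(stationary phase) = 32.420 − 18.275 = 14.145
ΔΔCt = 14.145 − 12.075 = 2.070
Fold change = 2^(−2.070) = 0.2382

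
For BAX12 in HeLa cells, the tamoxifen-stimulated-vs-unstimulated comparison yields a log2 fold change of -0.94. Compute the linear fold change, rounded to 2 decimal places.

0.52

Fold change = 2^(-0.94) = 0.521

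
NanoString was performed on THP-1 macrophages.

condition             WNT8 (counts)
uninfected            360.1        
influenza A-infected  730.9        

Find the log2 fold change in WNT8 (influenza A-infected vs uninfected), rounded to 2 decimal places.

1.02

Fold change = 730.9 / 360.1 = 2.0297
log2(2.0297) = 1.021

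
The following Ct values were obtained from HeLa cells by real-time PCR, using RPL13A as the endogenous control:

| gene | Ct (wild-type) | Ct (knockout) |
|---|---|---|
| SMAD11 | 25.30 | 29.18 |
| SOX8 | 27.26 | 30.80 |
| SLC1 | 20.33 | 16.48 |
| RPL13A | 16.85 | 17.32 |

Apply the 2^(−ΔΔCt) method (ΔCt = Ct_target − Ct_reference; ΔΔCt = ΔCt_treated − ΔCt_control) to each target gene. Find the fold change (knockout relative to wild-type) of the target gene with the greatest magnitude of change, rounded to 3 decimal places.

19.973

SMAD11: ΔΔCt = (29.18−17.32) − (25.30−16.85) = 11.86 − 8.45 = 3.41; fold change = 2^-3.41 = 0.094
SOX8: ΔΔCt = (30.80−17.32) − (27.26−16.85) = 13.48 − 10.41 = 3.07; fold change = 2^-3.07 = 0.119
SLC1: ΔΔCt = (16.48−17.32) − (20.33−16.85) = -0.84 − 3.48 = -4.32; fold change = 2^4.32 = 19.973
SLC1 has the largest |ΔΔCt| = 4.32.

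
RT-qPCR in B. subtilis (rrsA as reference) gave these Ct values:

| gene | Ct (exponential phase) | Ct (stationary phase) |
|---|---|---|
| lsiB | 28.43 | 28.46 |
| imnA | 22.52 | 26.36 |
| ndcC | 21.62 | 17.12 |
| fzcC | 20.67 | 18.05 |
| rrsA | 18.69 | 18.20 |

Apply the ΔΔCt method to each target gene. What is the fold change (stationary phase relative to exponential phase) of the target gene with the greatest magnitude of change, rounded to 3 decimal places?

0.050

lsiB: ΔΔCt = (28.46−18.20) − (28.43−18.69) = 10.26 − 9.74 = 0.52; fold change = 2^-0.52 = 0.697
imnA: ΔΔCt = (26.36−18.20) − (22.52−18.69) = 8.16 − 3.83 = 4.33; fold change = 2^-4.33 = 0.050
ndcC: ΔΔCt = (17.12−18.20) − (21.62−18.69) = -1.08 − 2.93 = -4.01; fold change = 2^4.01 = 16.111
fzcC: ΔΔCt = (18.05−18.20) − (20.67−18.69) = -0.15 − 1.98 = -2.13; fold change = 2^2.13 = 4.377
imnA has the largest |ΔΔCt| = 4.33.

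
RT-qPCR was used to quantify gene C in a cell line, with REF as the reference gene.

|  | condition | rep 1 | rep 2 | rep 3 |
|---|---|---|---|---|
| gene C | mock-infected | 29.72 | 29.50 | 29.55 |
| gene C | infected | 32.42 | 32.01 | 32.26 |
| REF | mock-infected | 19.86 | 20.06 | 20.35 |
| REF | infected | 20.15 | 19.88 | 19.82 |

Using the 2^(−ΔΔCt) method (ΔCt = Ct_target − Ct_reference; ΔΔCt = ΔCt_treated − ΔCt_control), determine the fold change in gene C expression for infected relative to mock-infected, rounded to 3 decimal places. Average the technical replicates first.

Mean Ct: gene C mock-infected 29.590; gene C infected 32.230; REF mock-infected 20.090; REF infected 19.950
ΔCt(mock-infected) = 29.590 − 20.090 = 9.500
ΔCt(infected) = 32.230 − 19.950 = 12.280
ΔΔCt = 12.280 − 9.500 = 2.780
Fold change = 2^(−2.780) = 0.1456

0.146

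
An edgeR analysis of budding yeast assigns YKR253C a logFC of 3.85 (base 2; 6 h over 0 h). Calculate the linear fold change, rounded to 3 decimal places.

14.420

Fold change = 2^(3.85) = 14.4200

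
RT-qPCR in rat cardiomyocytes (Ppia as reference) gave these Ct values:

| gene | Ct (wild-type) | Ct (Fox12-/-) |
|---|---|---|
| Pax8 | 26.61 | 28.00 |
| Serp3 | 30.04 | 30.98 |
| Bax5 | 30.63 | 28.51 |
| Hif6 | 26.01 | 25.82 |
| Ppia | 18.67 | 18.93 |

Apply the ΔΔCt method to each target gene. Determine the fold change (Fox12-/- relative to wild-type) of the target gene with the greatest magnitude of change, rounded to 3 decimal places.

Pax8: ΔΔCt = (28.00−18.93) − (26.61−18.67) = 9.07 − 7.94 = 1.13; fold change = 2^-1.13 = 0.457
Serp3: ΔΔCt = (30.98−18.93) − (30.04−18.67) = 12.05 − 11.37 = 0.68; fold change = 2^-0.68 = 0.624
Bax5: ΔΔCt = (28.51−18.93) − (30.63−18.67) = 9.58 − 11.96 = -2.38; fold change = 2^2.38 = 5.205
Hif6: ΔΔCt = (25.82−18.93) − (26.01−18.67) = 6.89 − 7.34 = -0.45; fold change = 2^0.45 = 1.366
Bax5 has the largest |ΔΔCt| = 2.38.

5.205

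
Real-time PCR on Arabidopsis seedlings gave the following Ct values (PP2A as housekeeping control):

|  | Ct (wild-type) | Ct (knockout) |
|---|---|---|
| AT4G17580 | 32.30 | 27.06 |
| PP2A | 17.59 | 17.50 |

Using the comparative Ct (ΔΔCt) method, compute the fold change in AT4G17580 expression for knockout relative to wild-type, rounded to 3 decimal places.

ΔCt(wild-type) = 32.300 − 17.590 = 14.710
ΔCt(knockout) = 27.060 − 17.500 = 9.560
ΔΔCt = 9.560 − 14.710 = -5.150
Fold change = 2^(−(-5.150)) = 2^5.150 = 35.5062

35.506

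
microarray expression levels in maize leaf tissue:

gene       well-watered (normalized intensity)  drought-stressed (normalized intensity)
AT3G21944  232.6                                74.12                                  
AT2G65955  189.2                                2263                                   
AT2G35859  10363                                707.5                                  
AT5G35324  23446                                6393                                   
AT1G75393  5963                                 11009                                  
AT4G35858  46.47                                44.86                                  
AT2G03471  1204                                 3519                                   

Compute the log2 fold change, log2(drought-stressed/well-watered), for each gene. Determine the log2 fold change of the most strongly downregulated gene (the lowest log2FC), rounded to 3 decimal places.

-3.873

log2(74.12/232.6) = -1.650  (AT3G21944)
log2(2263/189.2) = 3.580  (AT2G65955)
log2(707.5/10363) = -3.873  (AT2G35859)
log2(6393/23446) = -1.875  (AT5G35324)
log2(11009/5963) = 0.885  (AT1G75393)
log2(44.86/46.47) = -0.051  (AT4G35858)
log2(3519/1204) = 1.547  (AT2G03471)
AT2G35859 is most strongly downregulated.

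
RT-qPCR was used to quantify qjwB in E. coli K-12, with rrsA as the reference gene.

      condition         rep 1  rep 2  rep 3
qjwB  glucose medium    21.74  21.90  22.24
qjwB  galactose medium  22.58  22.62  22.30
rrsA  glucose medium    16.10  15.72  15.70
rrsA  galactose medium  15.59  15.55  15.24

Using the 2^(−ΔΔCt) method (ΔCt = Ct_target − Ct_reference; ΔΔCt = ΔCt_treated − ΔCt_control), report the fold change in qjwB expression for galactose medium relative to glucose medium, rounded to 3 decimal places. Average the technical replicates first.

Mean Ct: qjwB glucose medium 21.960; qjwB galactose medium 22.500; rrsA glucose medium 15.840; rrsA galactose medium 15.460
ΔCt(glucose medium) = 21.960 − 15.840 = 6.120
ΔCt(galactose medium) = 22.500 − 15.460 = 7.040
ΔΔCt = 7.040 − 6.120 = 0.920
Fold change = 2^(−0.920) = 0.5285

0.529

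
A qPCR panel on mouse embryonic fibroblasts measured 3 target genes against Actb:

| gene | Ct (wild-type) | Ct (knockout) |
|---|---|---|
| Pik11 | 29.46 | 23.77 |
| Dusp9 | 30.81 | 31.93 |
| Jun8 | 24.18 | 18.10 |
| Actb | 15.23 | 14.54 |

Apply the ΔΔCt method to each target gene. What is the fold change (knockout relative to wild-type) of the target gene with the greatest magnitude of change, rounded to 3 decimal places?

Pik11: ΔΔCt = (23.77−14.54) − (29.46−15.23) = 9.23 − 14.23 = -5.00; fold change = 2^5.00 = 32.000
Dusp9: ΔΔCt = (31.93−14.54) − (30.81−15.23) = 17.39 − 15.58 = 1.81; fold change = 2^-1.81 = 0.285
Jun8: ΔΔCt = (18.10−14.54) − (24.18−15.23) = 3.56 − 8.95 = -5.39; fold change = 2^5.39 = 41.933
Jun8 has the largest |ΔΔCt| = 5.39.

41.933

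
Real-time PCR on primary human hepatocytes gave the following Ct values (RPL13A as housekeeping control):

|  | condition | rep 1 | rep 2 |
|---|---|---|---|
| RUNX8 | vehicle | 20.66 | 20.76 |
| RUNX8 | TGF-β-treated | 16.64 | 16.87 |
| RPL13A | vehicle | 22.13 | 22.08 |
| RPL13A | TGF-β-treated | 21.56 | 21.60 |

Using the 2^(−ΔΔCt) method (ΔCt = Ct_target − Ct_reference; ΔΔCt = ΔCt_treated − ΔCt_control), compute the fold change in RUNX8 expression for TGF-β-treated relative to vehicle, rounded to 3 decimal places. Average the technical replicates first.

Mean Ct: RUNX8 vehicle 20.710; RUNX8 TGF-β-treated 16.755; RPL13A vehicle 22.105; RPL13A TGF-β-treated 21.580
ΔCt(vehicle) = 20.710 − 22.105 = -1.395
ΔCt(TGF-β-treated) = 16.755 − 21.580 = -4.825
ΔΔCt = -4.825 − (-1.395) = -3.430
Fold change = 2^(−(-3.430)) = 2^3.430 = 10.7779

10.778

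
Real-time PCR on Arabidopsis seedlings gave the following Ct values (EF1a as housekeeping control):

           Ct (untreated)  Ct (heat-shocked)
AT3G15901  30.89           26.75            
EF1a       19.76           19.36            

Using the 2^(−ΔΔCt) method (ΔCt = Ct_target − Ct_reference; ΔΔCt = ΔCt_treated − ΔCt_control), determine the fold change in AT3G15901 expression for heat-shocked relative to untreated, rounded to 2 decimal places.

13.36

ΔCt(untreated) = 30.890 − 19.760 = 11.130
ΔCt(heat-shocked) = 26.750 − 19.360 = 7.390
ΔΔCt = 7.390 − 11.130 = -3.740
Fold change = 2^(−(-3.740)) = 2^3.740 = 13.361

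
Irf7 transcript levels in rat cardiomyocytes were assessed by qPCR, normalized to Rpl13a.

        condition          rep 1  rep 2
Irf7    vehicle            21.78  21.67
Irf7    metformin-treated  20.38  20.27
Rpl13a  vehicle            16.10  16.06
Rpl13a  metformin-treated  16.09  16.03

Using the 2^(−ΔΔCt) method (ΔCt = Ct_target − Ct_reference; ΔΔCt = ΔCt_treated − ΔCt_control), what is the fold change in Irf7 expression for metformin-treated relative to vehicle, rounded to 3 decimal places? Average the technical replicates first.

Mean Ct: Irf7 vehicle 21.725; Irf7 metformin-treated 20.325; Rpl13a vehicle 16.080; Rpl13a metformin-treated 16.060
ΔCt(vehicle) = 21.725 − 16.080 = 5.645
ΔCt(metformin-treated) = 20.325 − 16.060 = 4.265
ΔΔCt = 4.265 − 5.645 = -1.380
Fold change = 2^(−(-1.380)) = 2^1.380 = 2.6027

2.603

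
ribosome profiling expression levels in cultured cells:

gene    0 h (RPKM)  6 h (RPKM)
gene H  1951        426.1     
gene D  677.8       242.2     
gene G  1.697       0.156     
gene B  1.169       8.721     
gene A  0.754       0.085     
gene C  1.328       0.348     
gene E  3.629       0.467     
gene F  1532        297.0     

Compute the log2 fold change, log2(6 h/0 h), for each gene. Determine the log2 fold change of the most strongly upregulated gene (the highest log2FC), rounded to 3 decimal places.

log2(426.1/1951) = -2.195  (gene H)
log2(242.2/677.8) = -1.485  (gene D)
log2(0.156/1.697) = -3.443  (gene G)
log2(8.721/1.169) = 2.899  (gene B)
log2(0.085/0.754) = -3.149  (gene A)
log2(0.348/1.328) = -1.932  (gene C)
log2(0.467/3.629) = -2.958  (gene E)
log2(297.0/1532) = -2.367  (gene F)
gene B is most strongly upregulated.

2.899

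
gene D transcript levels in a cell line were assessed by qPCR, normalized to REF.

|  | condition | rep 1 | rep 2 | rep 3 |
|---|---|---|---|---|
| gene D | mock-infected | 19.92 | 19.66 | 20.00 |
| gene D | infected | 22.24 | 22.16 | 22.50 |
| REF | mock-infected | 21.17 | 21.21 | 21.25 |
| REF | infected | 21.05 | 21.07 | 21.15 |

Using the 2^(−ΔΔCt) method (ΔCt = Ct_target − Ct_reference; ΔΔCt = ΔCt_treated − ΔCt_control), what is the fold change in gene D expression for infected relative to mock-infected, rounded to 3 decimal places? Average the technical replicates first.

0.170

Mean Ct: gene D mock-infected 19.860; gene D infected 22.300; REF mock-infected 21.210; REF infected 21.090
ΔCt(mock-infected) = 19.860 − 21.210 = -1.350
ΔCt(infected) = 22.300 − 21.090 = 1.210
ΔΔCt = 1.210 − (-1.350) = 2.560
Fold change = 2^(−2.560) = 0.1696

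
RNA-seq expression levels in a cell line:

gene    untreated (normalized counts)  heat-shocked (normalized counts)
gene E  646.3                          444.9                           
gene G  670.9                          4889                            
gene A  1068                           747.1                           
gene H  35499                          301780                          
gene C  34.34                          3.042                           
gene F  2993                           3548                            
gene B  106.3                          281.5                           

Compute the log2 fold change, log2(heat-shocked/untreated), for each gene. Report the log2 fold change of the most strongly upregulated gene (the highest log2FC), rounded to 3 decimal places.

3.088

log2(444.9/646.3) = -0.539  (gene E)
log2(4889/670.9) = 2.865  (gene G)
log2(747.1/1068) = -0.516  (gene A)
log2(301780/35499) = 3.088  (gene H)
log2(3.042/34.34) = -3.497  (gene C)
log2(3548/2993) = 0.245  (gene F)
log2(281.5/106.3) = 1.405  (gene B)
gene H is most strongly upregulated.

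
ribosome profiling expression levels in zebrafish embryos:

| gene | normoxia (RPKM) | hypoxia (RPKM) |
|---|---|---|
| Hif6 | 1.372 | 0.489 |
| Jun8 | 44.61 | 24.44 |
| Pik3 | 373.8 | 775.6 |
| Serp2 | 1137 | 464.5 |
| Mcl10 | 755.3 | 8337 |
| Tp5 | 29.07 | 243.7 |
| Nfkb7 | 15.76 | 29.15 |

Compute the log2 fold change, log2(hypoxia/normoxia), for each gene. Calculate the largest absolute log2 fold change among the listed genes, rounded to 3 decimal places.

3.464

log2(0.489/1.372) = -1.488  (Hif6)
log2(24.44/44.61) = -0.868  (Jun8)
log2(775.6/373.8) = 1.053  (Pik3)
log2(464.5/1137) = -1.291  (Serp2)
log2(8337/755.3) = 3.464  (Mcl10)
log2(243.7/29.07) = 3.068  (Tp5)
log2(29.15/15.76) = 0.887  (Nfkb7)
The largest magnitude belongs to Mcl10.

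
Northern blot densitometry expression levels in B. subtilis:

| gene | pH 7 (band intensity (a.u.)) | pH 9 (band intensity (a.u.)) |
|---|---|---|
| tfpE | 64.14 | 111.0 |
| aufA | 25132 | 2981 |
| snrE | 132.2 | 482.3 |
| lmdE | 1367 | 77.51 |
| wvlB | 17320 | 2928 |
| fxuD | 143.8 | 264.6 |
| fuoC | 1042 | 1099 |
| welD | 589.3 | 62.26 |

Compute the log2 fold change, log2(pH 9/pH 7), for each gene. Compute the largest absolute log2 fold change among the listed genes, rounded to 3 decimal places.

4.140

log2(111.0/64.14) = 0.791  (tfpE)
log2(2981/25132) = -3.076  (aufA)
log2(482.3/132.2) = 1.867  (snrE)
log2(77.51/1367) = -4.140  (lmdE)
log2(2928/17320) = -2.564  (wvlB)
log2(264.6/143.8) = 0.880  (fxuD)
log2(1099/1042) = 0.077  (fuoC)
log2(62.26/589.3) = -3.243  (welD)
The largest magnitude belongs to lmdE.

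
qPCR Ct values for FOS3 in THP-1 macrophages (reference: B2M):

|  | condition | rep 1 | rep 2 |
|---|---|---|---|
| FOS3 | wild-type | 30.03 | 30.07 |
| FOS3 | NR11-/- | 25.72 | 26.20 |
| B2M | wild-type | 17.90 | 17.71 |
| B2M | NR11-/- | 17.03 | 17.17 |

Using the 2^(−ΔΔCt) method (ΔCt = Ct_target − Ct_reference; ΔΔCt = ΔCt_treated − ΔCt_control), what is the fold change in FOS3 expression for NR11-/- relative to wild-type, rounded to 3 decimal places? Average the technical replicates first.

Mean Ct: FOS3 wild-type 30.050; FOS3 NR11-/- 25.960; B2M wild-type 17.805; B2M NR11-/- 17.100
ΔCt(wild-type) = 30.050 − 17.805 = 12.245
ΔCt(NR11-/-) = 25.960 − 17.100 = 8.860
ΔΔCt = 8.860 − 12.245 = -3.385
Fold change = 2^(−(-3.385)) = 2^3.385 = 10.4469

10.447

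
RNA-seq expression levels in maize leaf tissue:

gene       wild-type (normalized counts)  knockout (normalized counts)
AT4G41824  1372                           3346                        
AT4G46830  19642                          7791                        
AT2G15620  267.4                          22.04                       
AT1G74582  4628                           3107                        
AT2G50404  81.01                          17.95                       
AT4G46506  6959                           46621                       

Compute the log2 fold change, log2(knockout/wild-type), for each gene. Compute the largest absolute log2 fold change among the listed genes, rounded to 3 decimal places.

log2(3346/1372) = 1.286  (AT4G41824)
log2(7791/19642) = -1.334  (AT4G46830)
log2(22.04/267.4) = -3.601  (AT2G15620)
log2(3107/4628) = -0.575  (AT1G74582)
log2(17.95/81.01) = -2.174  (AT2G50404)
log2(46621/6959) = 2.744  (AT4G46506)
The largest magnitude belongs to AT2G15620.

3.601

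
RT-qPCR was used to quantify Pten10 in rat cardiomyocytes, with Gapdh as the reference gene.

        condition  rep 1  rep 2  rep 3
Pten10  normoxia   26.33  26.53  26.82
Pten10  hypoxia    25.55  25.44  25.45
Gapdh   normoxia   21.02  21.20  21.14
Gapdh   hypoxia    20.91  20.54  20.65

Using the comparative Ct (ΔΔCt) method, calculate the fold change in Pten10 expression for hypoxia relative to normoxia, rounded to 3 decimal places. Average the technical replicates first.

1.580

Mean Ct: Pten10 normoxia 26.560; Pten10 hypoxia 25.480; Gapdh normoxia 21.120; Gapdh hypoxia 20.700
ΔCt(normoxia) = 26.560 − 21.120 = 5.440
ΔCt(hypoxia) = 25.480 − 20.700 = 4.780
ΔΔCt = 4.780 − 5.440 = -0.660
Fold change = 2^(−(-0.660)) = 2^0.660 = 1.5801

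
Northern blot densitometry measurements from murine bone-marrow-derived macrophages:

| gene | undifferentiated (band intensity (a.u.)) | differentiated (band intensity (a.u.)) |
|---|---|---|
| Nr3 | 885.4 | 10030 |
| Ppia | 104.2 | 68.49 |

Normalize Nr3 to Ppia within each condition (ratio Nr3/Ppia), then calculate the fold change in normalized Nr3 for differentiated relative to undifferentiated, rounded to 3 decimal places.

17.235

Nr3/Ppia (undifferentiated) = 885.4 / 104.2 = 8.4971
Nr3/Ppia (differentiated) = 10030 / 68.49 = 146.44
Fold change = 146.44 / 8.4971 = 17.2346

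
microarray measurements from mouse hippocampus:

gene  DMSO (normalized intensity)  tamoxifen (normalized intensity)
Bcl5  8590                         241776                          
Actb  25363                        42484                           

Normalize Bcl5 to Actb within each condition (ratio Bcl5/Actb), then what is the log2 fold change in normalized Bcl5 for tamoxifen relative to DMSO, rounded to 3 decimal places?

4.071

Bcl5/Actb (DMSO) = 8590 / 25363 = 0.33868
Bcl5/Actb (tamoxifen) = 241776 / 42484 = 5.691
Fold change = 5.691 / 0.33868 = 16.8033
log2(16.8033) = 4.0707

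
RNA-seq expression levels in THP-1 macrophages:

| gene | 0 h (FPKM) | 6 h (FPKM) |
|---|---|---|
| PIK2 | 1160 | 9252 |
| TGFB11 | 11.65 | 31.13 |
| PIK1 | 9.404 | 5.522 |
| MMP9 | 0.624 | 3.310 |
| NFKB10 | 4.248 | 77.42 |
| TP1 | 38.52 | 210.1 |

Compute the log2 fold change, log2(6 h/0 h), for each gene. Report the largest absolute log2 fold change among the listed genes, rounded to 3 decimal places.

4.188

log2(9252/1160) = 2.996  (PIK2)
log2(31.13/11.65) = 1.418  (TGFB11)
log2(5.522/9.404) = -0.768  (PIK1)
log2(3.310/0.624) = 2.407  (MMP9)
log2(77.42/4.248) = 4.188  (NFKB10)
log2(210.1/38.52) = 2.447  (TP1)
The largest magnitude belongs to NFKB10.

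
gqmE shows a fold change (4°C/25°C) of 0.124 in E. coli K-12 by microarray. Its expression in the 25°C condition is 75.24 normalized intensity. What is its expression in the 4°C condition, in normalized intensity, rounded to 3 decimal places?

9.330

4°C expression = 75.24 × 0.124 = 9.330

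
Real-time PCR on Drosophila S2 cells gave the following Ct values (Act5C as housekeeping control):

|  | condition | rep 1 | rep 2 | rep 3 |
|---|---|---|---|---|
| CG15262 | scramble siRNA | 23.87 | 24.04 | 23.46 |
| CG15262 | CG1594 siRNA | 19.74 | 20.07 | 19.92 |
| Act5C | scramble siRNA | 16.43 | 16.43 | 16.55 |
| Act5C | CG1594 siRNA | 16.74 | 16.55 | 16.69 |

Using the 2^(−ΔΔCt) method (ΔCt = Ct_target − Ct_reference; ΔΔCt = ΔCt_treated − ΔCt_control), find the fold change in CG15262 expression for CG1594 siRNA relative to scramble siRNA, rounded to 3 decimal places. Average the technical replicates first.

16.795

Mean Ct: CG15262 scramble siRNA 23.790; CG15262 CG1594 siRNA 19.910; Act5C scramble siRNA 16.470; Act5C CG1594 siRNA 16.660
ΔCt(scramble siRNA) = 23.790 − 16.470 = 7.320
ΔCt(CG1594 siRNA) = 19.910 − 16.660 = 3.250
ΔΔCt = 3.250 − 7.320 = -4.070
Fold change = 2^(−(-4.070)) = 2^4.070 = 16.7955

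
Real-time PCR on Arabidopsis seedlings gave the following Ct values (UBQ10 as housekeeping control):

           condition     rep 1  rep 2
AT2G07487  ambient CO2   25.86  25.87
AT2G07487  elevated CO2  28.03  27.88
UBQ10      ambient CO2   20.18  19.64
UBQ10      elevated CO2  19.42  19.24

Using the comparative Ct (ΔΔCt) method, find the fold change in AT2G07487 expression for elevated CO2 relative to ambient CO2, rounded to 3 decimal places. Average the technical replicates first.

Mean Ct: AT2G07487 ambient CO2 25.865; AT2G07487 elevated CO2 27.955; UBQ10 ambient CO2 19.910; UBQ10 elevated CO2 19.330
ΔCt(ambient CO2) = 25.865 − 19.910 = 5.955
ΔCt(elevated CO2) = 27.955 − 19.330 = 8.625
ΔΔCt = 8.625 − 5.955 = 2.670
Fold change = 2^(−2.670) = 0.1571

0.157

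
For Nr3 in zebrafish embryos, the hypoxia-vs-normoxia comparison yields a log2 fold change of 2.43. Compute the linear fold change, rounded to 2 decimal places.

5.39

Fold change = 2^(2.43) = 5.389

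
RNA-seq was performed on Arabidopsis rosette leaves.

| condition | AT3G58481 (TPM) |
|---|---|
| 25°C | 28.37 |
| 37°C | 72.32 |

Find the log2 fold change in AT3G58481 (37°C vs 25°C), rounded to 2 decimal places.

Fold change = 72.32 / 28.37 = 2.5492
log2(2.5492) = 1.350

1.35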